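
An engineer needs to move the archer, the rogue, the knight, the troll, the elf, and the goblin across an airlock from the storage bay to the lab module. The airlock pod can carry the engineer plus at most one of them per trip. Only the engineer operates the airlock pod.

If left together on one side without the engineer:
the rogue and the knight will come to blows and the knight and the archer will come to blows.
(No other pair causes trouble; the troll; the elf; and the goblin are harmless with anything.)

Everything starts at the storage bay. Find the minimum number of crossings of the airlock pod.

13

Counting alone: the engineer can take at most 1 across per trip to the lab module, so moving all 6 needs at least 6 loaded trips out, with a return between consecutive ones — at least 11 crossings.
The safety rule pushes this higher. Following every safe sequence of crossings, the most of the 6 that can be at the lab module as the airlock pod arrives there on crossing 11 is 5 — never all 6.
So no plan with fewer than 13 crossings exists, and this one achieves 13:
1. Engineer goes to the lab module with the knight.
2. Engineer goes back to the storage bay alone.
3. Engineer goes to the lab module with the archer.
4. Engineer goes back to the storage bay with the knight.
5. Engineer goes to the lab module with the rogue.
6. Engineer goes back to the storage bay alone.
7. Engineer goes to the lab module with the troll.
8. Engineer goes back to the storage bay alone.
9. Engineer goes to the lab module with the elf.
10. Engineer goes back to the storage bay alone.
11. Engineer goes to the lab module with the goblin.
12. Engineer goes back to the storage bay alone.
13. Engineer goes to the lab module with the knight.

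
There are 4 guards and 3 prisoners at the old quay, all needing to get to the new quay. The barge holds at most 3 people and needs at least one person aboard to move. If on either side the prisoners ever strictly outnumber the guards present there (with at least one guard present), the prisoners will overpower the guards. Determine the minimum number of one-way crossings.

Counting alone: each trip to the new quay takes at most 3 across and each return brings at least 1 back, so after t trips out (and t−1 returns) at most 3t − (t−1) of the 7 are across; that first reaches 7 at t = 3, so at least 5 crossings are needed.
The plan below uses exactly 5 crossings, so it is optimal:
1. 3 prisoners → the new quay.  (the old quay: 4G 0P; the new quay: 0G 3P)
2. 1 prisoner ← the old quay.  (the old quay: 4G 1P; the new quay: 0G 2P)
3. 3 guards → the new quay.  (the old quay: 1G 1P; the new quay: 3G 2P)
4. 1 guard ← the old quay.  (the old quay: 2G 1P; the new quay: 2G 2P)
5. 2 guards and 1 prisoner → the new quay.  (the old quay: 0G 0P; the new quay: 4G 3P)

5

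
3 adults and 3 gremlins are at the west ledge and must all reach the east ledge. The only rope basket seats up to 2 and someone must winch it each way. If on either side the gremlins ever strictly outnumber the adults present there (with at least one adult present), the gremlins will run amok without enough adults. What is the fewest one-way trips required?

Counting alone: each trip to the east ledge takes at most 2 across and each return brings at least 1 back, so after t trips out (and t−1 returns) at most 2t − (t−1) of the 6 are across; that first reaches 6 at t = 5, so at least 9 crossings are needed.
The safety rule pushes this higher. Following every safe sequence of crossings, the most of the 6 that can be at the east ledge as the rope basket arrives there on crossing 9 is 5 — never all 6.
So no plan with fewer than 11 crossings exists, and this one achieves 11:
1. 2 gremlins → the east ledge.  (the west ledge: 3A 1G; the east ledge: 0A 2G)
2. 1 gremlin ← the west ledge.  (the west ledge: 3A 2G; the east ledge: 0A 1G)
3. 2 gremlins → the east ledge.  (the west ledge: 3A 0G; the east ledge: 0A 3G)
4. 1 gremlin ← the west ledge.  (the west ledge: 3A 1G; the east ledge: 0A 2G)
5. 2 adults → the east ledge.  (the west ledge: 1A 1G; the east ledge: 2A 2G)
6. 1 adult and 1 gremlin ← the west ledge.  (the west ledge: 2A 2G; the east ledge: 1A 1G)
7. 2 adults → the east ledge.  (the west ledge: 0A 2G; the east ledge: 3A 1G)
8. 1 gremlin ← the west ledge.  (the west ledge: 0A 3G; the east ledge: 3A 0G)
9. 2 gremlins → the east ledge.  (the west ledge: 0A 1G; the east ledge: 3A 2G)
10. 1 gremlin ← the west ledge.  (the west ledge: 0A 2G; the east ledge: 3A 1G)
11. 2 gremlins → the east ledge.  (the west ledge: 0A 0G; the east ledge: 3A 3G)

11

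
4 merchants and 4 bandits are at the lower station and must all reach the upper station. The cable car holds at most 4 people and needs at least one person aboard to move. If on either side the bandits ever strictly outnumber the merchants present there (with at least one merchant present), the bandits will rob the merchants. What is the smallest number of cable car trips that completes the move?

Counting alone: each trip to the upper station takes at most 4 across and each return brings at least 1 back, so after t trips out (and t−1 returns) at most 4t − (t−1) of the 8 are across; that first reaches 8 at t = 3, so at least 5 crossings are needed.
The plan below uses exactly 5 crossings, so it is optimal:
1. 2 bandits → the upper station.  (the lower station: 4M 2B; the upper station: 0M 2B)
2. 1 bandit ← the lower station.  (the lower station: 4M 3B; the upper station: 0M 1B)
3. 4 merchants → the upper station.  (the lower station: 0M 3B; the upper station: 4M 1B)
4. 1 bandit ← the lower station.  (the lower station: 0M 4B; the upper station: 4M 0B)
5. 4 bandits → the upper station.  (the lower station: 0M 0B; the upper station: 4M 4B)

5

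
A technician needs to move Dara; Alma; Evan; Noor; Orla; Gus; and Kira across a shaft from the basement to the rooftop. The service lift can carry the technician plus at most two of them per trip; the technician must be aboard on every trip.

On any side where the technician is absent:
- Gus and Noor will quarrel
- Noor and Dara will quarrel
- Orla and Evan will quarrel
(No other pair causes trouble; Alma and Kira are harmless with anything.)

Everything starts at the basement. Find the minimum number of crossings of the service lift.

7

Counting alone: the technician can take at most 2 across per trip to the rooftop, so moving all 7 needs at least 4 loaded trips out, with a return between consecutive ones — at least 7 crossings.
The plan below uses exactly 7 crossings, so it is optimal:
1. Technician goes to the rooftop with Evan and Noor.  [the basement: Alma, Dara, Gus, Kira, Orla | the rooftop: Evan, Noor]
2. Technician goes back to the basement alone.  [the basement: Alma, Dara, Gus, Kira, Orla | the rooftop: Evan, Noor]
3. Technician goes to the rooftop with Alma and Dara.  [the basement: Gus, Kira, Orla | the rooftop: Alma, Dara, Evan, Noor]
4. Technician goes back to the basement with Noor.  [the basement: Gus, Kira, Noor, Orla | the rooftop: Alma, Dara, Evan]
5. Technician goes to the rooftop with Gus and Kira.  [the basement: Noor, Orla | the rooftop: Alma, Dara, Evan, Gus, Kira]
6. Technician goes back to the basement alone.  [the basement: Noor, Orla | the rooftop: Alma, Dara, Evan, Gus, Kira]
7. Technician goes to the rooftop with Noor and Orla.  [the basement: — | the rooftop: Alma, Dara, Evan, Gus, Kira, Noor, Orla]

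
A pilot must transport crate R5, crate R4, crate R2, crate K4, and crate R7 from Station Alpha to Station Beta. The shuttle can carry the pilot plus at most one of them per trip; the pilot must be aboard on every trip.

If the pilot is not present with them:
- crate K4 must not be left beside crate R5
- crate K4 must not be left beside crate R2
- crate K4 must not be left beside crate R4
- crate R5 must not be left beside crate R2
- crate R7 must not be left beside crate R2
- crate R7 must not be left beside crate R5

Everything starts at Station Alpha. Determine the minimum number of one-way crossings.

impossible

Whatever the first load, the items left behind include a forbidden pair without the pilot. No opening move is safe, so no plan exists.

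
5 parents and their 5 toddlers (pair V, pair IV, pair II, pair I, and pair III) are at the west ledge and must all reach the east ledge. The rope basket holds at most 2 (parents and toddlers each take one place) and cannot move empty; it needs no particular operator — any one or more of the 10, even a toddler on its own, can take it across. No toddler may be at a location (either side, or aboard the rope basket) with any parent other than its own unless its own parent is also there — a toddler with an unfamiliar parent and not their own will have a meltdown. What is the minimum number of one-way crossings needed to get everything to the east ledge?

Following every safe sequence of crossings from the start, the most of the 10 that can be at the east ledge as the rope basket arrives there on crossings 1, 3, 5, 7 is 2, 3, 4, 5 respectively; the best ever achieved is 5 of 10.
From crossing 9 on, no configuration arises that was not already reachable earlier: only 82 distinct safe configurations (who is on which side, and where the rope basket is) can ever be reached, none of them has everyone across, and every continuation just revisits them. So no valid plan exists.

impossible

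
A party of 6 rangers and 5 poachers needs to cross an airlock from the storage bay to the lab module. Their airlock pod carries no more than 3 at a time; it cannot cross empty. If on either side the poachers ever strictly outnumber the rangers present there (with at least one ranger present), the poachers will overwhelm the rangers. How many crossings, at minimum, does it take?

9

Counting alone: each trip to the lab module takes at most 3 across and each return brings at least 1 back, so after t trips out (and t−1 returns) at most 3t − (t−1) of the 11 are across; that first reaches 11 at t = 5, so at least 9 crossings are needed.
The plan below uses exactly 9 crossings, so it is optimal:
1. 3 poachers → the lab module.  (the storage bay: 6R 2P; the lab module: 0R 3P)
2. 1 poacher ← the storage bay.  (the storage bay: 6R 3P; the lab module: 0R 2P)
3. 3 rangers → the lab module.  (the storage bay: 3R 3P; the lab module: 3R 2P)
4. 1 ranger ← the storage bay.  (the storage bay: 4R 3P; the lab module: 2R 2P)
5. 2 rangers and 1 poacher → the lab module.  (the storage bay: 2R 2P; the lab module: 4R 3P)
6. 1 ranger ← the storage bay.  (the storage bay: 3R 2P; the lab module: 3R 3P)
7. 2 rangers and 1 poacher → the lab module.  (the storage bay: 1R 1P; the lab module: 5R 4P)
8. 1 ranger ← the storage bay.  (the storage bay: 2R 1P; the lab module: 4R 4P)
9. 2 rangers and 1 poacher → the lab module.  (the storage bay: 0R 0P; the lab module: 6R 5P)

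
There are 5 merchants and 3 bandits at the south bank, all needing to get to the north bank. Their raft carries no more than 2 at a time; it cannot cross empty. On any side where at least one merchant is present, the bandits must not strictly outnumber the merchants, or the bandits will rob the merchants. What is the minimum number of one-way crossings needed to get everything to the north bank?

Counting alone: each trip to the north bank takes at most 2 across and each return brings at least 1 back, so after t trips out (and t−1 returns) at most 2t − (t−1) of the 8 are across; that first reaches 8 at t = 7, so at least 13 crossings are needed.
The plan below uses exactly 13 crossings, so it is optimal:
1. 2 bandits → the north bank.  (the south bank: 5M 1B; the north bank: 0M 2B)
2. 1 bandit ← the south bank.  (the south bank: 5M 2B; the north bank: 0M 1B)
3. 2 bandits → the north bank.  (the south bank: 5M 0B; the north bank: 0M 3B)
4. 1 bandit ← the south bank.  (the south bank: 5M 1B; the north bank: 0M 2B)
5. 2 merchants → the north bank.  (the south bank: 3M 1B; the north bank: 2M 2B)
6. 1 bandit ← the south bank.  (the south bank: 3M 2B; the north bank: 2M 1B)
7. 1 merchant and 1 bandit → the north bank.  (the south bank: 2M 1B; the north bank: 3M 2B)
8. 1 bandit ← the south bank.  (the south bank: 2M 2B; the north bank: 3M 1B)
9. 2 bandits → the north bank.  (the south bank: 2M 0B; the north bank: 3M 3B)
10. 1 bandit ← the south bank.  (the south bank: 2M 1B; the north bank: 3M 2B)
11. 1 merchant and 1 bandit → the north bank.  (the south bank: 1M 0B; the north bank: 4M 3B)
12. 1 bandit ← the south bank.  (the south bank: 1M 1B; the north bank: 4M 2B)
13. 1 merchant and 1 bandit → the north bank.  (the south bank: 0M 0B; the north bank: 5M 3B)

13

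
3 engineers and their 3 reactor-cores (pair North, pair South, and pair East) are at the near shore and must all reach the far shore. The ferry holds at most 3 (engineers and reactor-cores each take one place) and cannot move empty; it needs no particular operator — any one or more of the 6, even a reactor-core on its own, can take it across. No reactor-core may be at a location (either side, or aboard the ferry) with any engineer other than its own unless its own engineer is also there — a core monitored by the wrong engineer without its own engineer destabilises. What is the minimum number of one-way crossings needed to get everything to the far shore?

Counting alone: each trip to the far shore takes at most 3 across and each return brings at least 1 back, so after t trips out (and t−1 returns) at most 3t − (t−1) of the 6 are across; that first reaches 6 at t = 3, so at least 5 crossings are needed.
The plan below uses exactly 5 crossings, so it is optimal:
1. engineer North and reactor-core North cross → the far shore.
2. engineer North crosses ← the near shore.
3. engineer East, engineer North, and engineer South cross → the far shore.
4. reactor-core North crosses ← the near shore.
5. reactor-core East, reactor-core North, and reactor-core South cross → the far shore.

5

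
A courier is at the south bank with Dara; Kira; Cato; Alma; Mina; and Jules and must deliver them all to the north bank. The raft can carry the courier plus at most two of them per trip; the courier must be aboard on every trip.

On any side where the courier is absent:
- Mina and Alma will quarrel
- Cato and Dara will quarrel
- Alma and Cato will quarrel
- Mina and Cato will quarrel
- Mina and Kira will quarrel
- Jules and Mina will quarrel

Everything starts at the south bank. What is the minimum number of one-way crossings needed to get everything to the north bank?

Counting alone: the courier can take at most 2 across per trip to the north bank, so moving all 6 needs at least 3 loaded trips out, with a return between consecutive ones — at least 5 crossings.
The safety rule pushes this higher. Following every safe sequence of crossings, the most of the 6 that can be at the north bank as the raft arrives there on crossings 5, 7 is 4, 5 respectively — never all 6.
So no plan with fewer than 9 crossings exists, and this one achieves 9:
1. Courier goes to the north bank with Cato and Mina.  [the south bank: Alma, Dara, Jules, Kira | the north bank: Cato, Mina]
2. Courier goes back to the south bank with Cato.  [the south bank: Alma, Cato, Dara, Jules, Kira | the north bank: Mina]
3. Courier goes to the north bank with Cato and Dara.  [the south bank: Alma, Jules, Kira | the north bank: Cato, Dara, Mina]
4. Courier goes back to the south bank with Cato.  [the south bank: Alma, Cato, Jules, Kira | the north bank: Dara, Mina]
5. Courier goes to the north bank with Alma and Kira.  [the south bank: Cato, Jules | the north bank: Alma, Dara, Kira, Mina]
6. Courier goes back to the south bank with Mina.  [the south bank: Cato, Jules, Mina | the north bank: Alma, Dara, Kira]
7. Courier goes to the north bank with Cato and Jules.  [the south bank: Mina | the north bank: Alma, Cato, Dara, Jules, Kira]
8. Courier goes back to the south bank with Cato.  [the south bank: Cato, Mina | the north bank: Alma, Dara, Jules, Kira]
9. Courier goes to the north bank with Cato and Mina.  [the south bank: — | the north bank: Alma, Cato, Dara, Jules, Kira, Mina]

9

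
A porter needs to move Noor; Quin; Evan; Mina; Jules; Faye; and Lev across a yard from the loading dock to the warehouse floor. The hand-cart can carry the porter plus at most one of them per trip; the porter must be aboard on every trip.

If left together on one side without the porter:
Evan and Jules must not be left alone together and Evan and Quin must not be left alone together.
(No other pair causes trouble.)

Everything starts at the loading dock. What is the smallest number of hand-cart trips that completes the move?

Counting alone: the porter can take at most 1 across per trip to the warehouse floor, so moving all 7 needs at least 7 loaded trips out, with a return between consecutive ones — at least 13 crossings.
The safety rule pushes this higher. Following every safe sequence of crossings, the most of the 7 that can be at the warehouse floor as the hand-cart arrives there on crossing 13 is 6 — never all 7.
So no plan with fewer than 15 crossings exists, and this one achieves 15:
1. Porter goes to the warehouse floor with Evan.  [the loading dock: Faye, Jules, Lev, Mina, Noor, Quin | the warehouse floor: Evan]
2. Porter goes back to the loading dock alone.  [the loading dock: Faye, Jules, Lev, Mina, Noor, Quin | the warehouse floor: Evan]
3. Porter goes to the warehouse floor with Noor.  [the loading dock: Faye, Jules, Lev, Mina, Quin | the warehouse floor: Evan, Noor]
4. Porter goes back to the loading dock alone.  [the loading dock: Faye, Jules, Lev, Mina, Quin | the warehouse floor: Evan, Noor]
5. Porter goes to the warehouse floor with Quin.  [the loading dock: Faye, Jules, Lev, Mina | the warehouse floor: Evan, Noor, Quin]
6. Porter goes back to the loading dock with Evan.  [the loading dock: Evan, Faye, Jules, Lev, Mina | the warehouse floor: Noor, Quin]
7. Porter goes to the warehouse floor with Jules.  [the loading dock: Evan, Faye, Lev, Mina | the warehouse floor: Jules, Noor, Quin]
8. Porter goes back to the loading dock alone.  [the loading dock: Evan, Faye, Lev, Mina | the warehouse floor: Jules, Noor, Quin]
9. Porter goes to the warehouse floor with Mina.  [the loading dock: Evan, Faye, Lev | the warehouse floor: Jules, Mina, Noor, Quin]
10. Porter goes back to the loading dock alone.  [the loading dock: Evan, Faye, Lev | the warehouse floor: Jules, Mina, Noor, Quin]
11. Porter goes to the warehouse floor with Faye.  [the loading dock: Evan, Lev | the warehouse floor: Faye, Jules, Mina, Noor, Quin]
12. Porter goes back to the loading dock alone.  [the loading dock: Evan, Lev | the warehouse floor: Faye, Jules, Mina, Noor, Quin]
13. Porter goes to the warehouse floor with Lev.  [the loading dock: Evan | the warehouse floor: Faye, Jules, Lev, Mina, Noor, Quin]
14. Porter goes back to the loading dock alone.  [the loading dock: Evan | the warehouse floor: Faye, Jules, Lev, Mina, Noor, Quin]
15. Porter goes to the warehouse floor with Evan.  [the loading dock: — | the warehouse floor: Evan, Faye, Jules, Lev, Mina, Noor, Quin]

15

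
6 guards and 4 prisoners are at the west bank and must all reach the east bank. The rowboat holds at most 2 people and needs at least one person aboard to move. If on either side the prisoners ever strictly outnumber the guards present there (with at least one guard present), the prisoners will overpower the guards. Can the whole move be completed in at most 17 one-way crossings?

Yes — this plan uses 17 crossings (≤ 17):
1. 2 prisoners → the east bank.  (the west bank: 6G 2P; the east bank: 0G 2P)
2. 1 prisoner ← the west bank.  (the west bank: 6G 3P; the east bank: 0G 1P)
3. 2 prisoners → the east bank.  (the west bank: 6G 1P; the east bank: 0G 3P)
4. 1 prisoner ← the west bank.  (the west bank: 6G 2P; the east bank: 0G 2P)
5. 2 guards → the east bank.  (the west bank: 4G 2P; the east bank: 2G 2P)
6. 1 prisoner ← the west bank.  (the west bank: 4G 3P; the east bank: 2G 1P)
7. 1 guard and 1 prisoner → the east bank.  (the west bank: 3G 2P; the east bank: 3G 2P)
8. 1 prisoner ← the west bank.  (the west bank: 3G 3P; the east bank: 3G 1P)
9. 2 prisoners → the east bank.  (the west bank: 3G 1P; the east bank: 3G 3P)
10. 1 prisoner ← the west bank.  (the west bank: 3G 2P; the east bank: 3G 2P)
11. 1 guard and 1 prisoner → the east bank.  (the west bank: 2G 1P; the east bank: 4G 3P)
12. 1 prisoner ← the west bank.  (the west bank: 2G 2P; the east bank: 4G 2P)
13. 2 prisoners → the east bank.  (the west bank: 2G 0P; the east bank: 4G 4P)
14. 1 prisoner ← the west bank.  (the west bank: 2G 1P; the east bank: 4G 3P)
15. 1 guard and 1 prisoner → the east bank.  (the west bank: 1G 0P; the east bank: 5G 4P)
16. 1 prisoner ← the west bank.  (the west bank: 1G 1P; the east bank: 5G 3P)
17. 1 guard and 1 prisoner → the east bank.  (the west bank: 0G 0P; the east bank: 6G 4P)

Yes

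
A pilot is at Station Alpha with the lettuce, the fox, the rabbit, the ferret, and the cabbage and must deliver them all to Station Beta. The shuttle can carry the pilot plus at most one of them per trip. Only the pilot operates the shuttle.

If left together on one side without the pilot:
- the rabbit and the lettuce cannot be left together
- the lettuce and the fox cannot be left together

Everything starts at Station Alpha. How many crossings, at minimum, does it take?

Counting alone: the pilot can take at most 1 across per trip to Station Beta, so moving all 5 needs at least 5 loaded trips out, with a return between consecutive ones — at least 9 crossings.
The safety rule pushes this higher. Following every safe sequence of crossings, the most of the 5 that can be at Station Beta as the shuttle arrives there on crossing 9 is 4 — never all 5.
So no plan with fewer than 11 crossings exists, and this one achieves 11:
1. Pilot goes to Station Beta with the lettuce.
2. Pilot goes back to Station Alpha alone.
3. Pilot goes to Station Beta with the fox.
4. Pilot goes back to Station Alpha with the lettuce.
5. Pilot goes to Station Beta with the rabbit.
6. Pilot goes back to Station Alpha alone.
7. Pilot goes to Station Beta with the ferret.
8. Pilot goes back to Station Alpha alone.
9. Pilot goes to Station Beta with the cabbage.
10. Pilot goes back to Station Alpha alone.
11. Pilot goes to Station Beta with the lettuce.

11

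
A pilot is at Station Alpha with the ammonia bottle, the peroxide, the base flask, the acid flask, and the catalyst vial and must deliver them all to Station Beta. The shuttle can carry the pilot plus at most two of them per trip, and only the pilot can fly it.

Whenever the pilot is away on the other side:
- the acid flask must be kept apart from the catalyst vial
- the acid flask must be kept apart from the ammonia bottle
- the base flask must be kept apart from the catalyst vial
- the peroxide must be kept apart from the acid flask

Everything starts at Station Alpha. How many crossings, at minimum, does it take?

Counting alone: the pilot can take at most 2 across per trip to Station Beta, so moving all 5 needs at least 3 loaded trips out, with a return between consecutive ones — at least 5 crossings.
The plan below uses exactly 5 crossings, so it is optimal:
1. Pilot goes to Station Beta with the acid flask and the base flask.  [Station Alpha: the ammonia bottle, the catalyst vial, the peroxide | Station Beta: the acid flask, the base flask]
2. Pilot goes back to Station Alpha alone.  [Station Alpha: the ammonia bottle, the catalyst vial, the peroxide | Station Beta: the acid flask, the base flask]
3. Pilot goes to Station Beta with the ammonia bottle and the peroxide.  [Station Alpha: the catalyst vial | Station Beta: the acid flask, the ammonia bottle, the base flask, the peroxide]
4. Pilot goes back to Station Alpha with the acid flask.  [Station Alpha: the acid flask, the catalyst vial | Station Beta: the ammonia bottle, the base flask, the peroxide]
5. Pilot goes to Station Beta with the acid flask and the catalyst vial.  [Station Alpha: — | Station Beta: the acid flask, the ammonia bottle, the base flask, the catalyst vial, the peroxide]

5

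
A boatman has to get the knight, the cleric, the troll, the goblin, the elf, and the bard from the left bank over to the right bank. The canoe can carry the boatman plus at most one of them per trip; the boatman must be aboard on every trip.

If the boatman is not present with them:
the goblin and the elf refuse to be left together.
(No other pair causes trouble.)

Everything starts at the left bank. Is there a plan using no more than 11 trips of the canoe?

Yes — this plan uses 11 crossings (≤ 11):
1. Boatman goes to the right bank with the goblin.
2. Boatman goes back to the left bank alone.
3. Boatman goes to the right bank with the knight.
4. Boatman goes back to the left bank alone.
5. Boatman goes to the right bank with the cleric.
6. Boatman goes back to the left bank alone.
7. Boatman goes to the right bank with the troll.
8. Boatman goes back to the left bank alone.
9. Boatman goes to the right bank with the bard.
10. Boatman goes back to the left bank alone.
11. Boatman goes to the right bank with the elf.

Yes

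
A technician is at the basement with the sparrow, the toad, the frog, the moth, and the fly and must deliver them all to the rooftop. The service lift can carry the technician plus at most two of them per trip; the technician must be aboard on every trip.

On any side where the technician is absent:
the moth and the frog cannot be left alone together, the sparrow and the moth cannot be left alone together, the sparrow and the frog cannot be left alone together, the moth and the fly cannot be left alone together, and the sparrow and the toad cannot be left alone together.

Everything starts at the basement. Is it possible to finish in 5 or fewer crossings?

Counting alone: the technician can take at most 2 across per trip to the rooftop, so moving all 5 needs at least 3 loaded trips out, with a return between consecutive ones — at least 5 crossings.
The safety rule pushes this higher. Following every safe sequence of crossings, the most of the 5 that can be at the rooftop as the service lift arrives there on crossing 5 is 4 — never all 5.
So the move cannot be finished within 5 crossings. (The shortest complete plan takes 7:)
1. Technician goes to the rooftop with the moth and the sparrow.
2. Technician goes back to the basement with the sparrow.
3. Technician goes to the rooftop with the sparrow and the toad.
4. Technician goes back to the basement with the sparrow.
5. Technician goes to the rooftop with the fly and the frog.
6. Technician goes back to the basement with the moth.
7. Technician goes to the rooftop with the moth and the sparrow.

No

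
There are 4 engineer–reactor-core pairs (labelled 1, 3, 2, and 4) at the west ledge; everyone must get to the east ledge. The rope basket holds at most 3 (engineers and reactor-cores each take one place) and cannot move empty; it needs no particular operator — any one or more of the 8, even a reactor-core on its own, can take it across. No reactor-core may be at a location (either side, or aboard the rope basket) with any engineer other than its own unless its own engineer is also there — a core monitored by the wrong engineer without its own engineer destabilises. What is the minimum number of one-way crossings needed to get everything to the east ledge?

Counting alone: each trip to the east ledge takes at most 3 across and each return brings at least 1 back, so after t trips out (and t−1 returns) at most 3t − (t−1) of the 8 are across; that first reaches 8 at t = 4, so at least 7 crossings are needed.
The safety rule pushes this higher. Following every safe sequence of crossings, the most of the 8 that can be at the east ledge as the rope basket arrives there on crossing 7 is 7 — never all 8.
So no plan with fewer than 9 crossings exists, and this one achieves 9:
1. engineer 1 and reactor-core 1 cross → the east ledge.
2. engineer 1 crosses ← the west ledge.
3. engineer 1, engineer 3, and reactor-core 3 cross → the east ledge.
4. engineer 1 and reactor-core 1 cross ← the west ledge.
5. engineer 1, engineer 2, and engineer 4 cross → the east ledge.
6. reactor-core 3 crosses ← the west ledge.
7. reactor-core 1 and reactor-core 3 cross → the east ledge.
8. reactor-core 1 crosses ← the west ledge.
9. reactor-core 1, reactor-core 2, and reactor-core 4 cross → the east ledge.

9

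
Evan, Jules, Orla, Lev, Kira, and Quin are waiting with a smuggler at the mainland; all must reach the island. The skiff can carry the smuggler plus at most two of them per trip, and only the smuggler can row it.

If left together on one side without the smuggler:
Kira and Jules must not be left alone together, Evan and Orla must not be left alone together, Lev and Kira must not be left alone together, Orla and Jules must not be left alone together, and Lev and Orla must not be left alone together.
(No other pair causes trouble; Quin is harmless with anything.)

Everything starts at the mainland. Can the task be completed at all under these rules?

1. Smuggler goes to the island with Kira and Orla.
2. Smuggler goes back to the mainland alone.
3. Smuggler goes to the island with Evan and Jules.
4. Smuggler goes back to the mainland with Kira and Orla.
5. Smuggler goes to the island with Lev and Quin.
6. Smuggler goes back to the mainland alone.
7. Smuggler goes to the island with Kira and Orla.

Yes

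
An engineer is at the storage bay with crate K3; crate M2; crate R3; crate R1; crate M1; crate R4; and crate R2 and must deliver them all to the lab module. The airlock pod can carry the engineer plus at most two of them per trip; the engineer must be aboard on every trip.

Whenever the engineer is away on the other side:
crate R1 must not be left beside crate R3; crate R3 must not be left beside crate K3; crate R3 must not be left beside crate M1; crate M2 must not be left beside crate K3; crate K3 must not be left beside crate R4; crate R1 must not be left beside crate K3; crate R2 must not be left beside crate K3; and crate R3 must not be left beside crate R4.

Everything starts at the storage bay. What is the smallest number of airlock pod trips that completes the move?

11

Counting alone: the engineer can take at most 2 across per trip to the lab module, so moving all 7 needs at least 4 loaded trips out, with a return between consecutive ones — at least 7 crossings.
The safety rule pushes this higher. Following every safe sequence of crossings, the most of the 7 that can be at the lab module as the airlock pod arrives there on crossings 7, 9 is 5, 6 respectively — never all 7.
So no plan with fewer than 11 crossings exists, and this one achieves 11:
1. Engineer goes to the lab module with crate K3 and crate R3.
2. Engineer goes back to the storage bay with crate K3.
3. Engineer goes to the lab module with crate K3 and crate M2.
4. Engineer goes back to the storage bay with crate K3.
5. Engineer goes to the lab module with crate K3 and crate R2.
6. Engineer goes back to the storage bay with crate K3.
7. Engineer goes to the lab module with crate R1 and crate R4.
8. Engineer goes back to the storage bay with crate R3.
9. Engineer goes to the lab module with crate K3 and crate M1.
10. Engineer goes back to the storage bay with crate K3.
11. Engineer goes to the lab module with crate K3 and crate R3.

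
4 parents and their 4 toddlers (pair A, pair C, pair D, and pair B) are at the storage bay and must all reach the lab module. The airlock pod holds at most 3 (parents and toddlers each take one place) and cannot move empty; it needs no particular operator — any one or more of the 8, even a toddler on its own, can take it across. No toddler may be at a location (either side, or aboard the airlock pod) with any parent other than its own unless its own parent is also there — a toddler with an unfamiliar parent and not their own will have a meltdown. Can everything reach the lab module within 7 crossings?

No

Counting alone: each trip to the lab module takes at most 3 across and each return brings at least 1 back, so after t trips out (and t−1 returns) at most 3t − (t−1) of the 8 are across; that first reaches 8 at t = 4, so at least 7 crossings are needed.
The safety rule pushes this higher. Following every safe sequence of crossings, the most of the 8 that can be at the lab module as the airlock pod arrives there on crossing 7 is 7 — never all 8.
So the move cannot be finished within 7 crossings. (The shortest complete plan takes 9:)
1. parent A and toddler A cross → the lab module.
2. parent A crosses ← the storage bay.
3. parent A, parent C, and toddler C cross → the lab module.
4. parent A and toddler A cross ← the storage bay.
5. parent A, parent B, and parent D cross → the lab module.
6. toddler C crosses ← the storage bay.
7. toddler A and toddler C cross → the lab module.
8. toddler A crosses ← the storage bay.
9. toddler A, toddler B, and toddler D cross → the lab module.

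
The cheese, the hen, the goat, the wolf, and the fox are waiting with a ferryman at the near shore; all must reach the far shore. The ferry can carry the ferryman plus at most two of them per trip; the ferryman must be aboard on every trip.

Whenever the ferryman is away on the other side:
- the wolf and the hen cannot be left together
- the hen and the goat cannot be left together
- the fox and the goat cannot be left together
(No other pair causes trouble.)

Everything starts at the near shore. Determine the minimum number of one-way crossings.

Counting alone: the ferryman can take at most 2 across per trip to the far shore, so moving all 5 needs at least 3 loaded trips out, with a return between consecutive ones — at least 5 crossings.
The plan below uses exactly 5 crossings, so it is optimal:
1. Ferryman goes to the far shore with the goat and the hen.  [the near shore: the cheese, the fox, the wolf | the far shore: the goat, the hen]
2. Ferryman goes back to the near shore with the hen.  [the near shore: the cheese, the fox, the hen, the wolf | the far shore: the goat]
3. Ferryman goes to the far shore with the cheese and the wolf.  [the near shore: the fox, the hen | the far shore: the cheese, the goat, the wolf]
4. Ferryman goes back to the near shore alone.  [the near shore: the fox, the hen | the far shore: the cheese, the goat, the wolf]
5. Ferryman goes to the far shore with the fox and the hen.  [the near shore: — | the far shore: the cheese, the fox, the goat, the hen, the wolf]

5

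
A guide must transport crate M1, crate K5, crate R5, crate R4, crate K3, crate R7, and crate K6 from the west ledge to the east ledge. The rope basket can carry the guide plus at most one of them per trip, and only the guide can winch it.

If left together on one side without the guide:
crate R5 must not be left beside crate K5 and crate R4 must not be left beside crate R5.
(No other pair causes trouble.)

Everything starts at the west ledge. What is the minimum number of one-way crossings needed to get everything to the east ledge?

15

Counting alone: the guide can take at most 1 across per trip to the east ledge, so moving all 7 needs at least 7 loaded trips out, with a return between consecutive ones — at least 13 crossings.
The safety rule pushes this higher. Following every safe sequence of crossings, the most of the 7 that can be at the east ledge as the rope basket arrives there on crossing 13 is 6 — never all 7.
So no plan with fewer than 15 crossings exists, and this one achieves 15:
1. Guide goes to the east ledge with crate R5.  [the west ledge: crate K3, crate K5, crate K6, crate M1, crate R4, crate R7 | the east ledge: crate R5]
2. Guide goes back to the west ledge alone.  [the west ledge: crate K3, crate K5, crate K6, crate M1, crate R4, crate R7 | the east ledge: crate R5]
3. Guide goes to the east ledge with crate M1.  [the west ledge: crate K3, crate K5, crate K6, crate R4, crate R7 | the east ledge: crate M1, crate R5]
4. Guide goes back to the west ledge alone.  [the west ledge: crate K3, crate K5, crate K6, crate R4, crate R7 | the east ledge: crate M1, crate R5]
5. Guide goes to the east ledge with crate K5.  [the west ledge: crate K3, crate K6, crate R4, crate R7 | the east ledge: crate K5, crate M1, crate R5]
6. Guide goes back to the west ledge with crate R5.  [the west ledge: crate K3, crate K6, crate R4, crate R5, crate R7 | the east ledge: crate K5, crate M1]
7. Guide goes to the east ledge with crate R4.  [the west ledge: crate K3, crate K6, crate R5, crate R7 | the east ledge: crate K5, crate M1, crate R4]
8. Guide goes back to the west ledge alone.  [the west ledge: crate K3, crate K6, crate R5, crate R7 | the east ledge: crate K5, crate M1, crate R4]
9. Guide goes to the east ledge with crate K3.  [the west ledge: crate K6, crate R5, crate R7 | the east ledge: crate K3, crate K5, crate M1, crate R4]
10. Guide goes back to the west ledge alone.  [the west ledge: crate K6, crate R5, crate R7 | the east ledge: crate K3, crate K5, crate M1, crate R4]
11. Guide goes to the east ledge with crate R7.  [the west ledge: crate K6, crate R5 | the east ledge: crate K3, crate K5, crate M1, crate R4, crate R7]
12. Guide goes back to the west ledge alone.  [the west ledge: crate K6, crate R5 | the east ledge: crate K3, crate K5, crate M1, crate R4, crate R7]
13. Guide goes to the east ledge with crate K6.  [the west ledge: crate R5 | the east ledge: crate K3, crate K5, crate K6, crate M1, crate R4, crate R7]
14. Guide goes back to the west ledge alone.  [the west ledge: crate R5 | the east ledge: crate K3, crate K5, crate K6, crate M1, crate R4, crate R7]
15. Guide goes to the east ledge with crate R5.  [the west ledge: — | the east ledge: crate K3, crate K5, crate K6, crate M1, crate R4, crate R5, crate R7]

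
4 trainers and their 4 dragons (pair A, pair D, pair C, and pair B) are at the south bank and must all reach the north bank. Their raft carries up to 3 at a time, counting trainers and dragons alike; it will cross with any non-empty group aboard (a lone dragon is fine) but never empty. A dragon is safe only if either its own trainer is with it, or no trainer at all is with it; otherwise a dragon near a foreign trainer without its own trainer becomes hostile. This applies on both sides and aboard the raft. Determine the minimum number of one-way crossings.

9

Counting alone: each trip to the north bank takes at most 3 across and each return brings at least 1 back, so after t trips out (and t−1 returns) at most 3t − (t−1) of the 8 are across; that first reaches 8 at t = 4, so at least 7 crossings are needed.
The safety rule pushes this higher. Following every safe sequence of crossings, the most of the 8 that can be at the north bank as the raft arrives there on crossing 7 is 7 — never all 8.
So no plan with fewer than 9 crossings exists, and this one achieves 9:
1. dragon A and trainer A cross → the north bank.
2. trainer A crosses ← the south bank.
3. dragon D, trainer A, and trainer D cross → the north bank.
4. dragon A and trainer A cross ← the south bank.
5. trainer A, trainer B, and trainer C cross → the north bank.
6. dragon D crosses ← the south bank.
7. dragon A and dragon D cross → the north bank.
8. dragon A crosses ← the south bank.
9. dragon A, dragon B, and dragon C cross → the north bank.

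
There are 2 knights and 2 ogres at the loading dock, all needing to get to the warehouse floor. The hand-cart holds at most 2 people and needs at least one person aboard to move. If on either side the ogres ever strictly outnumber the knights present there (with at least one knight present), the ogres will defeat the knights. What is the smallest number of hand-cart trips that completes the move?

5

Counting alone: each trip to the warehouse floor takes at most 2 across and each return brings at least 1 back, so after t trips out (and t−1 returns) at most 2t − (t−1) of the 4 are across; that first reaches 4 at t = 3, so at least 5 crossings are needed.
The plan below uses exactly 5 crossings, so it is optimal:
1. 2 ogres → the warehouse floor.  (the loading dock: 2K 0O; the warehouse floor: 0K 2O)
2. 1 ogre ← the loading dock.  (the loading dock: 2K 1O; the warehouse floor: 0K 1O)
3. 2 knights → the warehouse floor.  (the loading dock: 0K 1O; the warehouse floor: 2K 1O)
4. 1 ogre ← the loading dock.  (the loading dock: 0K 2O; the warehouse floor: 2K 0O)
5. 2 ogres → the warehouse floor.  (the loading dock: 0K 0O; the warehouse floor: 2K 2O)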